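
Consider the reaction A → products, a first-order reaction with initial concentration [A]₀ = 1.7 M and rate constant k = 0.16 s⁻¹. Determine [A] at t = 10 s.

0.3432 M

Step 1: For a first-order reaction: [A] = [A]₀ × e^(-kt)
Step 2: [A] = 1.7 × e^(-0.16 × 10)
Step 3: [A] = 1.7 × e^(-1.6)
Step 4: [A] = 1.7 × 0.201897 = 0.3432 M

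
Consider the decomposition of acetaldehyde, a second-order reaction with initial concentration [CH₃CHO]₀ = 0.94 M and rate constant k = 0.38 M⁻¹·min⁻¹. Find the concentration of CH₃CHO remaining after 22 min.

0.1061 M

Step 1: For a second-order reaction: 1/[CH₃CHO] = 1/[CH₃CHO]₀ + kt
Step 2: 1/[CH₃CHO] = 1/0.94 + 0.38 × 22
Step 3: 1/[CH₃CHO] = 1.064 + 8.36 = 9.424
Step 4: [CH₃CHO] = 1/9.424 = 0.1061 M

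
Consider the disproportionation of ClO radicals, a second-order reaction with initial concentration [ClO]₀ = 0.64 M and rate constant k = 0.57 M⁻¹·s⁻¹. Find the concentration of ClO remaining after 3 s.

0.3056 M

Step 1: For a second-order reaction: 1/[ClO] = 1/[ClO]₀ + kt
Step 2: 1/[ClO] = 1/0.64 + 0.57 × 3
Step 3: 1/[ClO] = 1.562 + 1.71 = 3.272
Step 4: [ClO] = 1/3.272 = 0.3056 M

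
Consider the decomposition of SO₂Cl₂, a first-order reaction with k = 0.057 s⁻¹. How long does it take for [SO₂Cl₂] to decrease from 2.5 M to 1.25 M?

12.16 s

Step 1: For first-order: t = ln([SO₂Cl₂]₀/[SO₂Cl₂])/k
Step 2: t = ln(2.5/1.25)/0.057
Step 3: t = ln(2)/0.057
Step 4: t = 0.6931/0.057 = 12.16 s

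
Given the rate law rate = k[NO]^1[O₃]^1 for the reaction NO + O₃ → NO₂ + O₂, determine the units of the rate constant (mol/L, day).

(mol/L)⁻¹·day⁻¹

Step 1: Overall order = 1 + 1 = 2.
Step 2: rate has units mol/L·day⁻¹; [NO]^1[O₃]^1 has units (mol/L)^2.
Step 3: k = rate/([NO]^1[O₃]^1), so units of k = (mol/L)^(1-2)·day⁻¹ = (mol/L)⁻¹·day⁻¹.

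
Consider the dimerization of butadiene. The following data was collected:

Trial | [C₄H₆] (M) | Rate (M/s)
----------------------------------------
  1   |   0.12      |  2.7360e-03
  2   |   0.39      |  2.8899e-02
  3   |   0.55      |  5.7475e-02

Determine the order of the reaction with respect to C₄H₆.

second order (2)

Step 1: Compare trials to find order n where rate₂/rate₁ = ([C₄H₆]₂/[C₄H₆]₁)^n
Step 2: rate₂/rate₁ = 2.8899e-02/2.7360e-03 = 10.56
Step 3: [C₄H₆]₂/[C₄H₆]₁ = 0.39/0.12 = 3.25
Step 4: n = ln(10.56)/ln(3.25) = 2.00 ≈ 2
Step 5: The reaction is second order in C₄H₆.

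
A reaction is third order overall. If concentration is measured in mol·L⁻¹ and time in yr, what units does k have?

(mol·L⁻¹)⁻²·yr⁻¹

Step 1: For overall order n, rate = k × (concentration)^n.
Step 2: Rate has units mol·L⁻¹·yr⁻¹; concentration term has units (mol·L⁻¹)^3.
Step 3: k = rate / (concentration)^n, so units of k = (mol·L⁻¹)^(1-3)·yr⁻¹ = (mol·L⁻¹)⁻²·yr⁻¹.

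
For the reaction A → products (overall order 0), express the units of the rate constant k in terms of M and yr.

M·yr⁻¹

Step 1: For overall order n, rate = k × (concentration)^n.
Step 2: Rate has units M·yr⁻¹; concentration term has units M^0.
Step 3: k = rate / (concentration)^n, so units of k = M^(1-0)·yr⁻¹ = M·yr⁻¹.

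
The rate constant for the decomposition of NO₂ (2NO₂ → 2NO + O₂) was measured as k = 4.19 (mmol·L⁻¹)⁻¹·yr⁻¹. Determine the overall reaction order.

second order (2)

Step 1: The units of k for an nth-order reaction are (concentration)^(1-n)·(time)⁻¹.
Step 2: Here k has units (mmol·L⁻¹)⁻¹·yr⁻¹, so the concentration exponent is -1.
Step 3: 1 - n = -1 ⇒ n = 2. The reaction is second order.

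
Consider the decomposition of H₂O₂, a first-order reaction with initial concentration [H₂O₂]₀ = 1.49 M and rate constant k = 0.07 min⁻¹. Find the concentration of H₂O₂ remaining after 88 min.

0.003147 M

Step 1: For a first-order reaction: [H₂O₂] = [H₂O₂]₀ × e^(-kt)
Step 2: [H₂O₂] = 1.49 × e^(-0.07 × 88)
Step 3: [H₂O₂] = 1.49 × e^(-6.16)
Step 4: [H₂O₂] = 1.49 × 0.00211225 = 0.003147 M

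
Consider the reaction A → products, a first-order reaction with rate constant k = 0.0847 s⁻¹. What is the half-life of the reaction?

8.184 s

Step 1: For a first-order reaction, t₁/₂ = ln(2)/k
Step 2: t₁/₂ = ln(2)/0.0847
Step 3: t₁/₂ = 0.6931/0.0847 = 8.184 s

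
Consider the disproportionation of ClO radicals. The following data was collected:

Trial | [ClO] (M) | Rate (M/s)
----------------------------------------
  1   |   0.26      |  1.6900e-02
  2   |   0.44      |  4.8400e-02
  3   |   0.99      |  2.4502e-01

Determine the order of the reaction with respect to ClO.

second order (2)

Step 1: Compare trials to find order n where rate₂/rate₁ = ([ClO]₂/[ClO]₁)^n
Step 2: rate₂/rate₁ = 4.8400e-02/1.6900e-02 = 2.864
Step 3: [ClO]₂/[ClO]₁ = 0.44/0.26 = 1.692
Step 4: n = ln(2.864)/ln(1.692) = 2.00 ≈ 2
Step 5: The reaction is second order in ClO.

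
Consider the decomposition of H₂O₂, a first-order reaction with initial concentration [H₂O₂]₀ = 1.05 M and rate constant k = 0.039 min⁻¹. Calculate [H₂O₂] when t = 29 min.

0.3388 M

Step 1: For a first-order reaction: [H₂O₂] = [H₂O₂]₀ × e^(-kt)
Step 2: [H₂O₂] = 1.05 × e^(-0.039 × 29)
Step 3: [H₂O₂] = 1.05 × e^(-1.131)
Step 4: [H₂O₂] = 1.05 × 0.32271 = 0.3388 M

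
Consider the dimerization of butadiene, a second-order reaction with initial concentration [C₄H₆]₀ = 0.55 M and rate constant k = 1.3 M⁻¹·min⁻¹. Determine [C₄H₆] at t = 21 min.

0.03434 M

Step 1: For a second-order reaction: 1/[C₄H₆] = 1/[C₄H₆]₀ + kt
Step 2: 1/[C₄H₆] = 1/0.55 + 1.3 × 21
Step 3: 1/[C₄H₆] = 1.818 + 27.3 = 29.12
Step 4: [C₄H₆] = 1/29.12 = 0.03434 M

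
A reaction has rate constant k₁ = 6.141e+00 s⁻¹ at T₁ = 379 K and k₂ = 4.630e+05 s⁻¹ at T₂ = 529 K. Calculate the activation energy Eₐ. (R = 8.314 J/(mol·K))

124.8 kJ/mol

Step 1: Use the two-temperature Arrhenius form: ln(k₂/k₁) = -Eₐ/R × (1/T₂ - 1/T₁)
Step 2: ln(k₂/k₁) = ln(4.630e+05/6.141e+00) = ln(75394.9) = 11.2305
Step 3: 1/T₂ - 1/T₁ = 1/529 - 1/379 = -7.481633e-04 K⁻¹
Step 4: Eₐ = -R × ln(k₂/k₁) / (1/T₂ - 1/T₁) = -8.314 × 11.2305 / -7.481633e-04
Step 5: Eₐ = 1.2480e+05 J/mol = 124.8 kJ/mol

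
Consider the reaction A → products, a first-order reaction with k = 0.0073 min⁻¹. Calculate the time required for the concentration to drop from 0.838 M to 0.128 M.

257.4 min

Step 1: For first-order: t = ln([A]₀/[A])/k
Step 2: t = ln(0.838/0.128)/0.0073
Step 3: t = ln(6.547)/0.0073
Step 4: t = 1.879/0.0073 = 257.4 min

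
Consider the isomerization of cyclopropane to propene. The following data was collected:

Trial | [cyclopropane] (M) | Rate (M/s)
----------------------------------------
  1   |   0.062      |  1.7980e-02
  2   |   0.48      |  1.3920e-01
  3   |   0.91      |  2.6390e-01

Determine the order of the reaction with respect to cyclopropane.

first order (1)

Step 1: Compare trials to find order n where rate₂/rate₁ = ([cyclopropane]₂/[cyclopropane]₁)^n
Step 2: rate₂/rate₁ = 1.3920e-01/1.7980e-02 = 7.742
Step 3: [cyclopropane]₂/[cyclopropane]₁ = 0.48/0.062 = 7.742
Step 4: n = ln(7.742)/ln(7.742) = 1.00 ≈ 1
Step 5: The reaction is first order in cyclopropane.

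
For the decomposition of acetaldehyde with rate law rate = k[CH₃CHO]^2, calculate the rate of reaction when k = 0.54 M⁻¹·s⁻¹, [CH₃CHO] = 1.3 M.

0.9126 M/s

Step 1: Identify the rate law: rate = k[CH₃CHO]^2
Step 2: Substitute values: rate = 0.54 × (1.3)^2
Step 3: Calculate: rate = 0.54 × 1.69 = 0.9126 M/s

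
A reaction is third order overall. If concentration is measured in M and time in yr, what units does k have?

M⁻²·yr⁻¹

Step 1: For overall order n, rate = k × (concentration)^n.
Step 2: Rate has units M·yr⁻¹; concentration term has units M^3.
Step 3: k = rate / (concentration)^n, so units of k = M^(1-3)·yr⁻¹ = M⁻²·yr⁻¹.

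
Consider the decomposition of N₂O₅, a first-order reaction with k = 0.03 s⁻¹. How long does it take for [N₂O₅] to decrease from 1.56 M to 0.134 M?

81.82 s

Step 1: For first-order: t = ln([N₂O₅]₀/[N₂O₅])/k
Step 2: t = ln(1.56/0.134)/0.03
Step 3: t = ln(11.64)/0.03
Step 4: t = 2.455/0.03 = 81.82 s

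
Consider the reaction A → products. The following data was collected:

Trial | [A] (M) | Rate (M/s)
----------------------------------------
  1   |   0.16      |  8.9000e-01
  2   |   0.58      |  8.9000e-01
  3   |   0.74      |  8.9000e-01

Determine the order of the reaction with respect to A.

zeroth order (0)

Step 1: Compare trials - when concentration changes, rate stays constant.
Step 2: rate₂/rate₁ = 8.9000e-01/8.9000e-01 = 1
Step 3: [A]₂/[A]₁ = 0.58/0.16 = 3.625
Step 4: Since rate ratio ≈ (conc ratio)^0, the reaction is zeroth order.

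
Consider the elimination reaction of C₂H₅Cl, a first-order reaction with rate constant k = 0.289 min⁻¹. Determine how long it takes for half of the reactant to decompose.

2.398 min

Step 1: For a first-order reaction, t₁/₂ = ln(2)/k
Step 2: t₁/₂ = ln(2)/0.289
Step 3: t₁/₂ = 0.6931/0.289 = 2.398 min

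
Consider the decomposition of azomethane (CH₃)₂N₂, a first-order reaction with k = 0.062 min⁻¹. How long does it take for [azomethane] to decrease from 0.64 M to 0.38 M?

8.408 min

Step 1: For first-order: t = ln([azomethane]₀/[azomethane])/k
Step 2: t = ln(0.64/0.38)/0.062
Step 3: t = ln(1.684)/0.062
Step 4: t = 0.5213/0.062 = 8.408 min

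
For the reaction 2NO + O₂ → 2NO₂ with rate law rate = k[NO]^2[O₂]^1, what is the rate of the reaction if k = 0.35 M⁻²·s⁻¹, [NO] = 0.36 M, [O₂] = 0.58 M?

0.02631 M/s

Step 1: The rate law is rate = k[NO]^2[O₂]^1
Step 2: Substitute: rate = 0.35 × (0.36)^2 × (0.58)^1
Step 3: rate = 0.35 × 0.1296 × 0.58 = 0.0263088 M/s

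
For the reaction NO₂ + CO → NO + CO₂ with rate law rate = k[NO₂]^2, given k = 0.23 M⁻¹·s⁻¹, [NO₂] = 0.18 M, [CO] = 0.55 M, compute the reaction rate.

0.007452 M/s

Step 1: The rate law is rate = k[NO₂]^2
Step 2: Note that the rate does not depend on [CO] (zero order in CO).
Step 3: rate = 0.23 × (0.18)^2 = 0.007452 M/s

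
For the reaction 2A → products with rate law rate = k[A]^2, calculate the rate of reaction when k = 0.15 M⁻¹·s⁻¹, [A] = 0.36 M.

0.01944 M/s

Step 1: Identify the rate law: rate = k[A]^2
Step 2: Substitute values: rate = 0.15 × (0.36)^2
Step 3: Calculate: rate = 0.15 × 0.1296 = 0.01944 M/s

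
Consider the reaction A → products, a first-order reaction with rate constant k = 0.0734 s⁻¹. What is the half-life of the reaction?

9.443 s

Step 1: For a first-order reaction, t₁/₂ = ln(2)/k
Step 2: t₁/₂ = ln(2)/0.0734
Step 3: t₁/₂ = 0.6931/0.0734 = 9.443 s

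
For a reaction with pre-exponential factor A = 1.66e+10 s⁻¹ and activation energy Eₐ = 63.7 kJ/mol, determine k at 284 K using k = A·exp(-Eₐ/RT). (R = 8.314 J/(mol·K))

3.19e-02 s⁻¹

Step 1: Use the Arrhenius equation: k = A × exp(-Eₐ/RT)
Step 2: Convert Eₐ to J/mol: 63.7 kJ/mol = 63700 J/mol
Step 3: Calculate the exponent: -Eₐ/(RT) = -63700/(8.314 × 284) = -26.97808
Step 4: k = 1.66e+10 × exp(-26.97808)
Step 5: k = 1.66e+10 × 1.92118e-12 = 3.1892e-02 s⁻¹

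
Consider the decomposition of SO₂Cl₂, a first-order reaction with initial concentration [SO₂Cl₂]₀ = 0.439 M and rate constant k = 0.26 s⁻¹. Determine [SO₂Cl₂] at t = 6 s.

0.09225 M

Step 1: For a first-order reaction: [SO₂Cl₂] = [SO₂Cl₂]₀ × e^(-kt)
Step 2: [SO₂Cl₂] = 0.439 × e^(-0.26 × 6)
Step 3: [SO₂Cl₂] = 0.439 × e^(-1.56)
Step 4: [SO₂Cl₂] = 0.439 × 0.210136 = 0.09225 M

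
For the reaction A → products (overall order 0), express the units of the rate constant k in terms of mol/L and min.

mol/L·min⁻¹

Step 1: For overall order n, rate = k × (concentration)^n.
Step 2: Rate has units mol/L·min⁻¹; concentration term has units (mol/L)^0.
Step 3: k = rate / (concentration)^n, so units of k = (mol/L)^(1-0)·min⁻¹ = mol/L·min⁻¹.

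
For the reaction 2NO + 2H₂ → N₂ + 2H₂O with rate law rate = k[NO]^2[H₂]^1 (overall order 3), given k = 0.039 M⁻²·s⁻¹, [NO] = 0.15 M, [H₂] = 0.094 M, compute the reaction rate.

8.248e-05 M/s

Step 1: The rate law is rate = k[NO]^2[H₂]^1, overall order = 2+1 = 3
Step 2: Substitute values: rate = 0.039 × (0.15)^2 × (0.094)^1
Step 3: rate = 0.039 × 0.0225 × 0.094 = 8.2485e-05 M/s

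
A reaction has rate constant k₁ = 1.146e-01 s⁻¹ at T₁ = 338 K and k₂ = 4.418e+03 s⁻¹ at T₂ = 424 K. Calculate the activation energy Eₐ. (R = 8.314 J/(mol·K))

146.3 kJ/mol

Step 1: Use the two-temperature Arrhenius form: ln(k₂/k₁) = -Eₐ/R × (1/T₂ - 1/T₁)
Step 2: ln(k₂/k₁) = ln(4.418e+03/1.146e-01) = ln(38551.5) = 10.5597
Step 3: 1/T₂ - 1/T₁ = 1/424 - 1/338 = -6.000893e-04 K⁻¹
Step 4: Eₐ = -R × ln(k₂/k₁) / (1/T₂ - 1/T₁) = -8.314 × 10.5597 / -6.000893e-04
Step 5: Eₐ = 1.4630e+05 J/mol = 146.3 kJ/mol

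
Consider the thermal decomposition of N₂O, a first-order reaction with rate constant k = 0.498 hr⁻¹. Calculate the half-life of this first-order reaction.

1.392 hr

Step 1: For a first-order reaction, t₁/₂ = ln(2)/k
Step 2: t₁/₂ = ln(2)/0.498
Step 3: t₁/₂ = 0.6931/0.498 = 1.392 hr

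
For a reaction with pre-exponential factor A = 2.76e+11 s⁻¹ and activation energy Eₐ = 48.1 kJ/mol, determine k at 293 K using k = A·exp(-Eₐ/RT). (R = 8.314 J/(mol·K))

7.34e+02 s⁻¹

Step 1: Use the Arrhenius equation: k = A × exp(-Eₐ/RT)
Step 2: Convert Eₐ to J/mol: 48.1 kJ/mol = 48100 J/mol
Step 3: Calculate the exponent: -Eₐ/(RT) = -48100/(8.314 × 293) = -19.74547
Step 4: k = 2.76e+11 × exp(-19.74547)
Step 5: k = 2.76e+11 × 2.65859e-09 = 7.3377e+02 s⁻¹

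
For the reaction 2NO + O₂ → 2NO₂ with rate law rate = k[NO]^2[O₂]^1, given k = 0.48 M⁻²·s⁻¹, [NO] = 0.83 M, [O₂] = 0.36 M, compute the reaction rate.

0.119 M/s

Step 1: The rate law is rate = k[NO]^2[O₂]^1
Step 2: Substitute: rate = 0.48 × (0.83)^2 × (0.36)^1
Step 3: rate = 0.48 × 0.6889 × 0.36 = 0.119042 M/s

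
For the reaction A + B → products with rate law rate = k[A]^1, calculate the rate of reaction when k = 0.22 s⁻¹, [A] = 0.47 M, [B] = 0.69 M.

0.1034 M/s

Step 1: The rate law is rate = k[A]^1
Step 2: Note that the rate does not depend on [B] (zero order in B).
Step 3: rate = 0.22 × (0.47)^1 = 0.1034 M/s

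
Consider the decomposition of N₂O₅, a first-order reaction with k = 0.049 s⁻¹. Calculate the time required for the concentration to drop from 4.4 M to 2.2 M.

14.15 s

Step 1: For first-order: t = ln([N₂O₅]₀/[N₂O₅])/k
Step 2: t = ln(4.4/2.2)/0.049
Step 3: t = ln(2)/0.049
Step 4: t = 0.6931/0.049 = 14.15 s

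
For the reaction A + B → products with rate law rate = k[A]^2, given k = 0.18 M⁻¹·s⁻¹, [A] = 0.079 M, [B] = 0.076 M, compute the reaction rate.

0.001123 M/s

Step 1: The rate law is rate = k[A]^2
Step 2: Note that the rate does not depend on [B] (zero order in B).
Step 3: rate = 0.18 × (0.079)^2 = 0.00112338 M/s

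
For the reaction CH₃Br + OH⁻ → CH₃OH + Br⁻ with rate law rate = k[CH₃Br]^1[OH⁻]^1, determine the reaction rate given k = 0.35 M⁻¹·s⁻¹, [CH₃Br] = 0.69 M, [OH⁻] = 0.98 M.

0.2367 M/s

Step 1: The rate law is rate = k[CH₃Br]^1[OH⁻]^1
Step 2: Substitute: rate = 0.35 × (0.69)^1 × (0.98)^1
Step 3: rate = 0.35 × 0.69 × 0.98 = 0.23667 M/s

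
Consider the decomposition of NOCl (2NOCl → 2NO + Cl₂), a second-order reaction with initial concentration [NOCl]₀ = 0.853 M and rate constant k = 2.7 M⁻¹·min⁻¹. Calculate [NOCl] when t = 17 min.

0.02124 M

Step 1: For a second-order reaction: 1/[NOCl] = 1/[NOCl]₀ + kt
Step 2: 1/[NOCl] = 1/0.853 + 2.7 × 17
Step 3: 1/[NOCl] = 1.172 + 45.9 = 47.07
Step 4: [NOCl] = 1/47.07 = 0.02124 M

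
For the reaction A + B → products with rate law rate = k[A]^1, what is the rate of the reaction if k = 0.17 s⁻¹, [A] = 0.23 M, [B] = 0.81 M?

0.0391 M/s

Step 1: The rate law is rate = k[A]^1
Step 2: Note that the rate does not depend on [B] (zero order in B).
Step 3: rate = 0.17 × (0.23)^1 = 0.0391 M/s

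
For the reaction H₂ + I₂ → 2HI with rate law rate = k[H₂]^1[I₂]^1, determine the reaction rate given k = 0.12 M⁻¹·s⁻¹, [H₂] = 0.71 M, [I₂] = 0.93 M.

0.07924 M/s

Step 1: The rate law is rate = k[H₂]^1[I₂]^1
Step 2: Substitute: rate = 0.12 × (0.71)^1 × (0.93)^1
Step 3: rate = 0.12 × 0.71 × 0.93 = 0.079236 M/s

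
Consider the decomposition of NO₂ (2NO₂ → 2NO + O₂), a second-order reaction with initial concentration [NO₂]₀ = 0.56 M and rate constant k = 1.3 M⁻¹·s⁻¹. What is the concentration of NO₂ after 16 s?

0.04428 M

Step 1: For a second-order reaction: 1/[NO₂] = 1/[NO₂]₀ + kt
Step 2: 1/[NO₂] = 1/0.56 + 1.3 × 16
Step 3: 1/[NO₂] = 1.786 + 20.8 = 22.59
Step 4: [NO₂] = 1/22.59 = 0.04428 M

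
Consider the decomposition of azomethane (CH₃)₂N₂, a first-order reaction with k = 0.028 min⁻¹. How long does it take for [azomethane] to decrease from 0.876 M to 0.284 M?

40.23 min

Step 1: For first-order: t = ln([azomethane]₀/[azomethane])/k
Step 2: t = ln(0.876/0.284)/0.028
Step 3: t = ln(3.085)/0.028
Step 4: t = 1.126/0.028 = 40.23 min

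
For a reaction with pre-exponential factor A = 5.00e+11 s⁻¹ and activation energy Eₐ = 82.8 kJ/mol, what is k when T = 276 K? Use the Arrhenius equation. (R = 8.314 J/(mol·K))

1.07e-04 s⁻¹

Step 1: Use the Arrhenius equation: k = A × exp(-Eₐ/RT)
Step 2: Convert Eₐ to J/mol: 82.8 kJ/mol = 82800 J/mol
Step 3: Calculate the exponent: -Eₐ/(RT) = -82800/(8.314 × 276) = -36.08371
Step 4: k = 5.00e+11 × exp(-36.08371)
Step 5: k = 5.00e+11 × 2.13326e-16 = 1.0666e-04 s⁻¹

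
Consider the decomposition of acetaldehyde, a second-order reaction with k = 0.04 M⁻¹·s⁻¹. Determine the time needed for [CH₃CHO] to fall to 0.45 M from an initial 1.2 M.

34.72 s

Step 1: For second-order: t = (1/[CH₃CHO] - 1/[CH₃CHO]₀)/k
Step 2: t = (1/0.45 - 1/1.2)/0.04
Step 3: t = (2.222 - 0.8333)/0.04
Step 4: t = 1.389/0.04 = 34.72 s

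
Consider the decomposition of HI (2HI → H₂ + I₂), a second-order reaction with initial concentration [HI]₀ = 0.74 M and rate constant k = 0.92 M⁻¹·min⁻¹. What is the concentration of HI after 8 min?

0.1148 M

Step 1: For a second-order reaction: 1/[HI] = 1/[HI]₀ + kt
Step 2: 1/[HI] = 1/0.74 + 0.92 × 8
Step 3: 1/[HI] = 1.351 + 7.36 = 8.711
Step 4: [HI] = 1/8.711 = 0.1148 M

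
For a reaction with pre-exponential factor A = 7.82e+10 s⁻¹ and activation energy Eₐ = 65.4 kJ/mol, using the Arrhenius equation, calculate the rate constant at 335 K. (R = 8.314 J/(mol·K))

4.96e+00 s⁻¹

Step 1: Use the Arrhenius equation: k = A × exp(-Eₐ/RT)
Step 2: Convert Eₐ to J/mol: 65.4 kJ/mol = 65400 J/mol
Step 3: Calculate the exponent: -Eₐ/(RT) = -65400/(8.314 × 335) = -23.48134
Step 4: k = 7.82e+10 × exp(-23.48134)
Step 5: k = 7.82e+10 × 6.34138e-11 = 4.9590e+00 s⁻¹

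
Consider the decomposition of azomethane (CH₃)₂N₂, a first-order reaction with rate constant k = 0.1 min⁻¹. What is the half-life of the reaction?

6.931 min

Step 1: For a first-order reaction, t₁/₂ = ln(2)/k
Step 2: t₁/₂ = ln(2)/0.1
Step 3: t₁/₂ = 0.6931/0.1 = 6.931 min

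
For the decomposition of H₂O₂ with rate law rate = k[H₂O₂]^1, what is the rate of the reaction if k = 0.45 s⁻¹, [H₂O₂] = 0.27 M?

0.1215 M/s

Step 1: Identify the rate law: rate = k[H₂O₂]^1
Step 2: Substitute values: rate = 0.45 × (0.27)^1
Step 3: Calculate: rate = 0.45 × 0.27 = 0.1215 M/s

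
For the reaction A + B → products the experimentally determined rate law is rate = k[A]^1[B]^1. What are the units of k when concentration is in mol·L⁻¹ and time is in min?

(mol·L⁻¹)⁻¹·min⁻¹

Step 1: Overall order = 1 + 1 = 2.
Step 2: rate has units mol·L⁻¹·min⁻¹; [A]^1[B]^1 has units (mol·L⁻¹)^2.
Step 3: k = rate/([A]^1[B]^1), so units of k = (mol·L⁻¹)^(1-2)·min⁻¹ = (mol·L⁻¹)⁻¹·min⁻¹.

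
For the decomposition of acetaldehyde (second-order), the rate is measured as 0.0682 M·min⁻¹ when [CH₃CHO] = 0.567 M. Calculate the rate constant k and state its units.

0.2121 M⁻¹·min⁻¹

Step 1: rate = k[CH₃CHO]^2, so k = rate / [CH₃CHO]^2.
Step 2: k = 0.0682 / (0.567)^2 = 0.0682 / 0.3215.
Step 3: k = 0.2121 M⁻¹·min⁻¹.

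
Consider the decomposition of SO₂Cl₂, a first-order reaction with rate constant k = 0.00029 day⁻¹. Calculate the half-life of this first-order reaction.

2390 day

Step 1: For a first-order reaction, t₁/₂ = ln(2)/k
Step 2: t₁/₂ = ln(2)/0.00029
Step 3: t₁/₂ = 0.6931/0.00029 = 2390 day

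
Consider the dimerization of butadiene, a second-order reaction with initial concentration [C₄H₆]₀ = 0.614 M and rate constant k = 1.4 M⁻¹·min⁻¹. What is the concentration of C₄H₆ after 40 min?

0.01735 M

Step 1: For a second-order reaction: 1/[C₄H₆] = 1/[C₄H₆]₀ + kt
Step 2: 1/[C₄H₆] = 1/0.614 + 1.4 × 40
Step 3: 1/[C₄H₆] = 1.629 + 56 = 57.63
Step 4: [C₄H₆] = 1/57.63 = 0.01735 M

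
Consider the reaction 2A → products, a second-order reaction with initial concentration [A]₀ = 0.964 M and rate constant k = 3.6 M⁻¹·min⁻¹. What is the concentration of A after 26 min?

0.01057 M

Step 1: For a second-order reaction: 1/[A] = 1/[A]₀ + kt
Step 2: 1/[A] = 1/0.964 + 3.6 × 26
Step 3: 1/[A] = 1.037 + 93.6 = 94.64
Step 4: [A] = 1/94.64 = 0.01057 M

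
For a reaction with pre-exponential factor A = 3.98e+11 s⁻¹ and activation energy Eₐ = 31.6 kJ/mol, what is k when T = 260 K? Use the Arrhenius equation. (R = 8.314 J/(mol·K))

1.78e+05 s⁻¹

Step 1: Use the Arrhenius equation: k = A × exp(-Eₐ/RT)
Step 2: Convert Eₐ to J/mol: 31.6 kJ/mol = 31600 J/mol
Step 3: Calculate the exponent: -Eₐ/(RT) = -31600/(8.314 × 260) = -14.61853
Step 4: k = 3.98e+11 × exp(-14.61853)
Step 5: k = 3.98e+11 × 4.47974e-07 = 1.7829e+05 s⁻¹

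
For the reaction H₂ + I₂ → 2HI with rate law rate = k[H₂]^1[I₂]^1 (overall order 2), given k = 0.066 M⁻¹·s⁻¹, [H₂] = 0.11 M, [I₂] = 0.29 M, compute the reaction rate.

0.002105 M/s

Step 1: The rate law is rate = k[H₂]^1[I₂]^1, overall order = 1+1 = 2
Step 2: Substitute values: rate = 0.066 × (0.11)^1 × (0.29)^1
Step 3: rate = 0.066 × 0.11 × 0.29 = 0.0021054 M/s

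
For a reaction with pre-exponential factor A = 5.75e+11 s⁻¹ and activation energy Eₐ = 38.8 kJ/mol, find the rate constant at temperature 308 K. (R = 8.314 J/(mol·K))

1.51e+05 s⁻¹

Step 1: Use the Arrhenius equation: k = A × exp(-Eₐ/RT)
Step 2: Convert Eₐ to J/mol: 38.8 kJ/mol = 38800 J/mol
Step 3: Calculate the exponent: -Eₐ/(RT) = -38800/(8.314 × 308) = -15.15204
Step 4: k = 5.75e+11 × exp(-15.15204)
Step 5: k = 5.75e+11 × 2.62756e-07 = 1.5108e+05 s⁻¹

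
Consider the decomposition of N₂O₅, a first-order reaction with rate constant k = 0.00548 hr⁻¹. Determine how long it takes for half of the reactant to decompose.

126.5 hr

Step 1: For a first-order reaction, t₁/₂ = ln(2)/k
Step 2: t₁/₂ = ln(2)/0.00548
Step 3: t₁/₂ = 0.6931/0.00548 = 126.5 hr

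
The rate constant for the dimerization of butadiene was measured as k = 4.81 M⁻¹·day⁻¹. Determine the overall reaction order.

second order (2)

Step 1: The units of k for an nth-order reaction are (concentration)^(1-n)·(time)⁻¹.
Step 2: Here k has units M⁻¹·day⁻¹, so the concentration exponent is -1.
Step 3: 1 - n = -1 ⇒ n = 2. The reaction is second order.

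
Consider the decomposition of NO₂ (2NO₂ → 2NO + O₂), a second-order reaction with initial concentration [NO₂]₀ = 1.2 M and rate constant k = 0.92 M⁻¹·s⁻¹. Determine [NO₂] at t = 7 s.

0.1375 M

Step 1: For a second-order reaction: 1/[NO₂] = 1/[NO₂]₀ + kt
Step 2: 1/[NO₂] = 1/1.2 + 0.92 × 7
Step 3: 1/[NO₂] = 0.8333 + 6.44 = 7.273
Step 4: [NO₂] = 1/7.273 = 0.1375 M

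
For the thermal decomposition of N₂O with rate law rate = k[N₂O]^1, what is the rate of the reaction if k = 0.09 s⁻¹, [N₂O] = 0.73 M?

0.0657 M/s

Step 1: Identify the rate law: rate = k[N₂O]^1
Step 2: Substitute values: rate = 0.09 × (0.73)^1
Step 3: Calculate: rate = 0.09 × 0.73 = 0.0657 M/s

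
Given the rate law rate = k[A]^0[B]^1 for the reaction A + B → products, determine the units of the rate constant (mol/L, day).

day⁻¹

Step 1: Overall order = 0 + 1 = 1.
Step 2: rate has units mol/L·day⁻¹; [A]^0[B]^1 has units (mol/L)^1.
Step 3: k = rate/([A]^0[B]^1), so units of k = (mol/L)^(1-1)·day⁻¹ = day⁻¹.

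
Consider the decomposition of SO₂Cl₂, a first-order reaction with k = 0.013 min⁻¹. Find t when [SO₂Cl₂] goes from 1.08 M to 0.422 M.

72.29 min

Step 1: For first-order: t = ln([SO₂Cl₂]₀/[SO₂Cl₂])/k
Step 2: t = ln(1.08/0.422)/0.013
Step 3: t = ln(2.559)/0.013
Step 4: t = 0.9397/0.013 = 72.29 min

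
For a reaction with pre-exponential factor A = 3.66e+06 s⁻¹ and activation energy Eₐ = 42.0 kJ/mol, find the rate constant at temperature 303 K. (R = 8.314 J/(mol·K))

2.10e-01 s⁻¹

Step 1: Use the Arrhenius equation: k = A × exp(-Eₐ/RT)
Step 2: Convert Eₐ to J/mol: 42.0 kJ/mol = 42000 J/mol
Step 3: Calculate the exponent: -Eₐ/(RT) = -42000/(8.314 × 303) = -16.67234
Step 4: k = 3.66e+06 × exp(-16.67234)
Step 5: k = 3.66e+06 × 5.74506e-08 = 2.1027e-01 s⁻¹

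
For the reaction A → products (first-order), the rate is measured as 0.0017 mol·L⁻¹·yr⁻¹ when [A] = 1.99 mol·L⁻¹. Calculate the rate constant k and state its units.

0.0008543 yr⁻¹

Step 1: rate = k[A]^1, so k = rate / [A]^1.
Step 2: k = 0.0017 / (1.99)^1 = 0.0017 / 1.99.
Step 3: k = 0.0008543 yr⁻¹.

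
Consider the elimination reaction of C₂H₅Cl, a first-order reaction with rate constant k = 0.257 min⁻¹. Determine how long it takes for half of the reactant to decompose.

2.697 min

Step 1: For a first-order reaction, t₁/₂ = ln(2)/k
Step 2: t₁/₂ = ln(2)/0.257
Step 3: t₁/₂ = 0.6931/0.257 = 2.697 min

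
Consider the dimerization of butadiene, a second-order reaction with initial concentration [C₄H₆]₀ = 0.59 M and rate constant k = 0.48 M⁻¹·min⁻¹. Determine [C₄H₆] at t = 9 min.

0.1663 M

Step 1: For a second-order reaction: 1/[C₄H₆] = 1/[C₄H₆]₀ + kt
Step 2: 1/[C₄H₆] = 1/0.59 + 0.48 × 9
Step 3: 1/[C₄H₆] = 1.695 + 4.32 = 6.015
Step 4: [C₄H₆] = 1/6.015 = 0.1663 M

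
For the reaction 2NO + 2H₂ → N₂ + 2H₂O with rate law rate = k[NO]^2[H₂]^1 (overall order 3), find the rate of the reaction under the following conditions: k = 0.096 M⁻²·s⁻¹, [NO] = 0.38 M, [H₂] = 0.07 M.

0.0009704 M/s

Step 1: The rate law is rate = k[NO]^2[H₂]^1, overall order = 2+1 = 3
Step 2: Substitute values: rate = 0.096 × (0.38)^2 × (0.07)^1
Step 3: rate = 0.096 × 0.1444 × 0.07 = 0.000970368 M/s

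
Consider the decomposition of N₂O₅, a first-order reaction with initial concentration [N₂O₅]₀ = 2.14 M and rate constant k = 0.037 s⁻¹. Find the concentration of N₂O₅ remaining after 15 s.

1.229 M

Step 1: For a first-order reaction: [N₂O₅] = [N₂O₅]₀ × e^(-kt)
Step 2: [N₂O₅] = 2.14 × e^(-0.037 × 15)
Step 3: [N₂O₅] = 2.14 × e^(-0.555)
Step 4: [N₂O₅] = 2.14 × 0.574072 = 1.229 M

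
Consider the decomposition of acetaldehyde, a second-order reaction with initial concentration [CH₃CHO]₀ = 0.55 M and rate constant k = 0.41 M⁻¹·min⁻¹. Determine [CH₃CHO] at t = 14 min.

0.1323 M

Step 1: For a second-order reaction: 1/[CH₃CHO] = 1/[CH₃CHO]₀ + kt
Step 2: 1/[CH₃CHO] = 1/0.55 + 0.41 × 14
Step 3: 1/[CH₃CHO] = 1.818 + 5.74 = 7.558
Step 4: [CH₃CHO] = 1/7.558 = 0.1323 M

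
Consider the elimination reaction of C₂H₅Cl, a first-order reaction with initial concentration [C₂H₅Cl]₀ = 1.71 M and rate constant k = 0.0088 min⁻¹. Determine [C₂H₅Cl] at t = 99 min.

0.7155 M

Step 1: For a first-order reaction: [C₂H₅Cl] = [C₂H₅Cl]₀ × e^(-kt)
Step 2: [C₂H₅Cl] = 1.71 × e^(-0.0088 × 99)
Step 3: [C₂H₅Cl] = 1.71 × e^(-0.8712)
Step 4: [C₂H₅Cl] = 1.71 × 0.418449 = 0.7155 M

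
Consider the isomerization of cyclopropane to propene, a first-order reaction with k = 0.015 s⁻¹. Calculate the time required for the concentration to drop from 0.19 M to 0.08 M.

57.67 s

Step 1: For first-order: t = ln([cyclopropane]₀/[cyclopropane])/k
Step 2: t = ln(0.19/0.08)/0.015
Step 3: t = ln(2.375)/0.015
Step 4: t = 0.865/0.015 = 57.67 s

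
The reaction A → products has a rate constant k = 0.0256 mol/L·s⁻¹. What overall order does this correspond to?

zeroth order (0)

Step 1: The units of k for an nth-order reaction are (concentration)^(1-n)·(time)⁻¹.
Step 2: Here k has units mol/L·s⁻¹, so the concentration exponent is 1.
Step 3: 1 - n = 1 ⇒ n = 0. The reaction is zeroth order.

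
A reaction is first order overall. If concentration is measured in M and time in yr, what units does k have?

yr⁻¹

Step 1: For overall order n, rate = k × (concentration)^n.
Step 2: Rate has units M·yr⁻¹; concentration term has units M^1.
Step 3: k = rate / (concentration)^n, so units of k = M^(1-1)·yr⁻¹ = yr⁻¹.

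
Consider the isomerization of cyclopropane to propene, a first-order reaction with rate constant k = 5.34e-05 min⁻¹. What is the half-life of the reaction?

1.298e+04 min

Step 1: For a first-order reaction, t₁/₂ = ln(2)/k
Step 2: t₁/₂ = ln(2)/5.34e-05
Step 3: t₁/₂ = 0.6931/5.34e-05 = 1.298e+04 min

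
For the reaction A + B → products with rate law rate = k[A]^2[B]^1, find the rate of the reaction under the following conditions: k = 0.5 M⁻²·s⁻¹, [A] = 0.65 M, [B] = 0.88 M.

0.1859 M/s

Step 1: The rate law is rate = k[A]^2[B]^1
Step 2: Substitute: rate = 0.5 × (0.65)^2 × (0.88)^1
Step 3: rate = 0.5 × 0.4225 × 0.88 = 0.1859 M/s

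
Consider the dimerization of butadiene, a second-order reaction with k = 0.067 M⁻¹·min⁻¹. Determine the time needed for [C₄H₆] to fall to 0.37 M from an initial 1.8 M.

32.05 min

Step 1: For second-order: t = (1/[C₄H₆] - 1/[C₄H₆]₀)/k
Step 2: t = (1/0.37 - 1/1.8)/0.067
Step 3: t = (2.703 - 0.5556)/0.067
Step 4: t = 2.147/0.067 = 32.05 min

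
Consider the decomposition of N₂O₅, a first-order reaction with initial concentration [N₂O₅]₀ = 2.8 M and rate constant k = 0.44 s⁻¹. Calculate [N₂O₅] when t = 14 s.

0.005914 M

Step 1: For a first-order reaction: [N₂O₅] = [N₂O₅]₀ × e^(-kt)
Step 2: [N₂O₅] = 2.8 × e^(-0.44 × 14)
Step 3: [N₂O₅] = 2.8 × e^(-6.16)
Step 4: [N₂O₅] = 2.8 × 0.00211225 = 0.005914 M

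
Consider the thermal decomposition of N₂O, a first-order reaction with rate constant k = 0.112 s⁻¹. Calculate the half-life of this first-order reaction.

6.189 s

Step 1: For a first-order reaction, t₁/₂ = ln(2)/k
Step 2: t₁/₂ = ln(2)/0.112
Step 3: t₁/₂ = 0.6931/0.112 = 6.189 s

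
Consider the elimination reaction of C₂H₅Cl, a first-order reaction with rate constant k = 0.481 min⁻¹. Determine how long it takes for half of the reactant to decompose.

1.441 min

Step 1: For a first-order reaction, t₁/₂ = ln(2)/k
Step 2: t₁/₂ = ln(2)/0.481
Step 3: t₁/₂ = 0.6931/0.481 = 1.441 min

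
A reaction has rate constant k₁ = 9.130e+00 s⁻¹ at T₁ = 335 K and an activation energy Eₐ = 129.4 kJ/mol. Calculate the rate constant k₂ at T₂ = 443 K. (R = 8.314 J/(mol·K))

7.578e+05 s⁻¹

Step 1: Use the two-temperature Arrhenius form: ln(k₂/k₁) = -Eₐ/R × (1/T₂ - 1/T₁)
Step 2: Convert Eₐ to J/mol: 129.4 kJ/mol = 129400 J/mol
Step 3: 1/T₂ - 1/T₁ = 1/443 - 1/335 = -7.277383e-04 K⁻¹
Step 4: ln(k₂/k₁) = -129400/8.314 × -7.277383e-04 = 11.32660
Step 5: k₂ = k₁ × exp(11.32660) = 9.130e+00 × 8.30003e+04 = 7.578e+05 s⁻¹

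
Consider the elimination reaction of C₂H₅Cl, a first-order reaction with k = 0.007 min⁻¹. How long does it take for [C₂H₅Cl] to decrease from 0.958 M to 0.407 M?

122.3 min

Step 1: For first-order: t = ln([C₂H₅Cl]₀/[C₂H₅Cl])/k
Step 2: t = ln(0.958/0.407)/0.007
Step 3: t = ln(2.354)/0.007
Step 4: t = 0.856/0.007 = 122.3 min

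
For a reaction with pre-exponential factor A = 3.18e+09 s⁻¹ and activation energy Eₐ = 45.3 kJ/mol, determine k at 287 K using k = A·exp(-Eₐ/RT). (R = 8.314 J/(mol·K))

1.81e+01 s⁻¹

Step 1: Use the Arrhenius equation: k = A × exp(-Eₐ/RT)
Step 2: Convert Eₐ to J/mol: 45.3 kJ/mol = 45300 J/mol
Step 3: Calculate the exponent: -Eₐ/(RT) = -45300/(8.314 × 287) = -18.98481
Step 4: k = 3.18e+09 × exp(-18.98481)
Step 5: k = 3.18e+09 × 5.68855e-09 = 1.8090e+01 s⁻¹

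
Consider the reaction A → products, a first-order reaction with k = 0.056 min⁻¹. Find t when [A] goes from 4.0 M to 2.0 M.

12.38 min

Step 1: For first-order: t = ln([A]₀/[A])/k
Step 2: t = ln(4.0/2.0)/0.056
Step 3: t = ln(2)/0.056
Step 4: t = 0.6931/0.056 = 12.38 min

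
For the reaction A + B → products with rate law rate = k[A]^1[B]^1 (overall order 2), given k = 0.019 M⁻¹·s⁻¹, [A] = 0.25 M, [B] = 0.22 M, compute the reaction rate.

0.001045 M/s

Step 1: The rate law is rate = k[A]^1[B]^1, overall order = 1+1 = 2
Step 2: Substitute values: rate = 0.019 × (0.25)^1 × (0.22)^1
Step 3: rate = 0.019 × 0.25 × 0.22 = 0.001045 M/s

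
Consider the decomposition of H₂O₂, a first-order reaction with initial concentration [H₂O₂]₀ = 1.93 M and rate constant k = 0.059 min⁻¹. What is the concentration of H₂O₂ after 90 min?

0.009538 M

Step 1: For a first-order reaction: [H₂O₂] = [H₂O₂]₀ × e^(-kt)
Step 2: [H₂O₂] = 1.93 × e^(-0.059 × 90)
Step 3: [H₂O₂] = 1.93 × e^(-5.31)
Step 4: [H₂O₂] = 1.93 × 0.00494193 = 0.009538 M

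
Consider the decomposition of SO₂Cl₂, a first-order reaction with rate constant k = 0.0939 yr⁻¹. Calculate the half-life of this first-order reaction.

7.382 yr

Step 1: For a first-order reaction, t₁/₂ = ln(2)/k
Step 2: t₁/₂ = ln(2)/0.0939
Step 3: t₁/₂ = 0.6931/0.0939 = 7.382 yr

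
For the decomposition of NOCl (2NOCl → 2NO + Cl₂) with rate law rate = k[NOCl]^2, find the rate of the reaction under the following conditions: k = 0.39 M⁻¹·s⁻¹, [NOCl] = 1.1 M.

0.4719 M/s

Step 1: Identify the rate law: rate = k[NOCl]^2
Step 2: Substitute values: rate = 0.39 × (1.1)^2
Step 3: Calculate: rate = 0.39 × 1.21 = 0.4719 M/s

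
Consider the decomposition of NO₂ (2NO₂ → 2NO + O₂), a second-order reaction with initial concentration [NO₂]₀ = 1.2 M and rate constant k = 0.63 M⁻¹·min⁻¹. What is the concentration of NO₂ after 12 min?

0.1191 M

Step 1: For a second-order reaction: 1/[NO₂] = 1/[NO₂]₀ + kt
Step 2: 1/[NO₂] = 1/1.2 + 0.63 × 12
Step 3: 1/[NO₂] = 0.8333 + 7.56 = 8.393
Step 4: [NO₂] = 1/8.393 = 0.1191 M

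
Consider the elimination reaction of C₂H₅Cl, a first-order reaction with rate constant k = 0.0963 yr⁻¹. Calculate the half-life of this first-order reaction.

7.198 yr

Step 1: For a first-order reaction, t₁/₂ = ln(2)/k
Step 2: t₁/₂ = ln(2)/0.0963
Step 3: t₁/₂ = 0.6931/0.0963 = 7.198 yr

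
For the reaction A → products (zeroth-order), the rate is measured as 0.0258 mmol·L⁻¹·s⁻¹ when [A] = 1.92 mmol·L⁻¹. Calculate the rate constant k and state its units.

0.0258 mmol·L⁻¹·s⁻¹

Step 1: For a zeroth-order reaction, rate = k (independent of concentration).
Step 2: k = rate = 0.0258 mmol·L⁻¹·s⁻¹.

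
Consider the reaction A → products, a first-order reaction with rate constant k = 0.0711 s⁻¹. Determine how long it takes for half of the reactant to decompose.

9.749 s

Step 1: For a first-order reaction, t₁/₂ = ln(2)/k
Step 2: t₁/₂ = ln(2)/0.0711
Step 3: t₁/₂ = 0.6931/0.0711 = 9.749 s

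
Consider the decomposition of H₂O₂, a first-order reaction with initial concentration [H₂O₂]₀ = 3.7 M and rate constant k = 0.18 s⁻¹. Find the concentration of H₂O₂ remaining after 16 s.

0.2077 M

Step 1: For a first-order reaction: [H₂O₂] = [H₂O₂]₀ × e^(-kt)
Step 2: [H₂O₂] = 3.7 × e^(-0.18 × 16)
Step 3: [H₂O₂] = 3.7 × e^(-2.88)
Step 4: [H₂O₂] = 3.7 × 0.0561348 = 0.2077 M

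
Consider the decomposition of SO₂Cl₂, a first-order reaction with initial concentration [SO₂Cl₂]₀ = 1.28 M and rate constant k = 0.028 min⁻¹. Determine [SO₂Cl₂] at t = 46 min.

0.3531 M

Step 1: For a first-order reaction: [SO₂Cl₂] = [SO₂Cl₂]₀ × e^(-kt)
Step 2: [SO₂Cl₂] = 1.28 × e^(-0.028 × 46)
Step 3: [SO₂Cl₂] = 1.28 × e^(-1.288)
Step 4: [SO₂Cl₂] = 1.28 × 0.275822 = 0.3531 M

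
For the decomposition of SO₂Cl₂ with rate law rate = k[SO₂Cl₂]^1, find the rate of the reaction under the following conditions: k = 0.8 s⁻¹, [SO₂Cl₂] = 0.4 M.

0.32 M/s

Step 1: Identify the rate law: rate = k[SO₂Cl₂]^1
Step 2: Substitute values: rate = 0.8 × (0.4)^1
Step 3: Calculate: rate = 0.8 × 0.4 = 0.32 M/s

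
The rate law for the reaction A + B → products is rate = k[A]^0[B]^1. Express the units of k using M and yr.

yr⁻¹

Step 1: Overall order = 0 + 1 = 1.
Step 2: rate has units M·yr⁻¹; [A]^0[B]^1 has units M^1.
Step 3: k = rate/([A]^0[B]^1), so units of k = M^(1-1)·yr⁻¹ = yr⁻¹.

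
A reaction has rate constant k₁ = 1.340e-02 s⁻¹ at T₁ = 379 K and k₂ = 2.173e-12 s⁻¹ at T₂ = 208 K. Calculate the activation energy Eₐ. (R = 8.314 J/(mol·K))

86.4 kJ/mol

Step 1: Use the two-temperature Arrhenius form: ln(k₂/k₁) = -Eₐ/R × (1/T₂ - 1/T₁)
Step 2: ln(k₂/k₁) = ln(2.173e-12/1.340e-02) = ln(1.62164e-10) = -22.5424
Step 3: 1/T₂ - 1/T₁ = 1/208 - 1/379 = 2.169170e-03 K⁻¹
Step 4: Eₐ = -R × ln(k₂/k₁) / (1/T₂ - 1/T₁) = -8.314 × -22.5424 / 2.169170e-03
Step 5: Eₐ = 8.6401e+04 J/mol = 86.4 kJ/mol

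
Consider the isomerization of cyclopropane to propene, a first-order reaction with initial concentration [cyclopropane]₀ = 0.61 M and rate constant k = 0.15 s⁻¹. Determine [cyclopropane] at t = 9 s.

0.1581 M

Step 1: For a first-order reaction: [cyclopropane] = [cyclopropane]₀ × e^(-kt)
Step 2: [cyclopropane] = 0.61 × e^(-0.15 × 9)
Step 3: [cyclopropane] = 0.61 × e^(-1.35)
Step 4: [cyclopropane] = 0.61 × 0.25924 = 0.1581 M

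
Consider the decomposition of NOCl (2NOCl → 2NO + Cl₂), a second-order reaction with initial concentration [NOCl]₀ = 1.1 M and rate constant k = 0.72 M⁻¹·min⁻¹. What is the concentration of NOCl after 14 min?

0.091 M

Step 1: For a second-order reaction: 1/[NOCl] = 1/[NOCl]₀ + kt
Step 2: 1/[NOCl] = 1/1.1 + 0.72 × 14
Step 3: 1/[NOCl] = 0.9091 + 10.08 = 10.99
Step 4: [NOCl] = 1/10.99 = 0.091 M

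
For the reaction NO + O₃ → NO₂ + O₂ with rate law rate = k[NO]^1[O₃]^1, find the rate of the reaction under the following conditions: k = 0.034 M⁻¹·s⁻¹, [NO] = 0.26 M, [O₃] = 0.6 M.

0.005304 M/s

Step 1: The rate law is rate = k[NO]^1[O₃]^1
Step 2: Substitute: rate = 0.034 × (0.26)^1 × (0.6)^1
Step 3: rate = 0.034 × 0.26 × 0.6 = 0.005304 M/s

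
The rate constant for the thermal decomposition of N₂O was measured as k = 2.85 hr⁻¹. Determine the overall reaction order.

first order (1)

Step 1: The units of k for an nth-order reaction are (concentration)^(1-n)·(time)⁻¹.
Step 2: Here k has units hr⁻¹, so the concentration exponent is 0.
Step 3: 1 - n = 0 ⇒ n = 1. The reaction is first order.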